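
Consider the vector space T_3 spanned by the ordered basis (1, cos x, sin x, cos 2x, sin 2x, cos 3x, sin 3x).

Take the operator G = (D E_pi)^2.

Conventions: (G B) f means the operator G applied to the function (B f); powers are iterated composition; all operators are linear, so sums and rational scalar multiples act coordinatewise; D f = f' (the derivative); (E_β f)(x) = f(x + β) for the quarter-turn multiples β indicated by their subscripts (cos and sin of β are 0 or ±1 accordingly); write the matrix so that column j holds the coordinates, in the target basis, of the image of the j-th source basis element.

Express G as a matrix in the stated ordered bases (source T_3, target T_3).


the matrix is [[0, 0, 0, 0, 0, 0, 0]; [0, -1, 0, 0, 0, 0, 0]; [0, 0, -1, 0, 0, 0, 0]; [0, 0, 0, -4, 0, 0, 0]; [0, 0, 0, 0, -4, 0, 0]; [0, 0, 0, 0, 0, -9, 0]; [0, 0, 0, 0, 0, 0, -9]] (rows listed top to bottom)

image of 1: 0
image of cos x: -cos x
image of sin x: -sin x
image of cos 2x: -4cos 2x
image of sin 2x: -4sin 2x
image of cos 3x: -9cos 3x
image of sin 3x: -9sin 3x
each image's coordinates form column j of the matrix


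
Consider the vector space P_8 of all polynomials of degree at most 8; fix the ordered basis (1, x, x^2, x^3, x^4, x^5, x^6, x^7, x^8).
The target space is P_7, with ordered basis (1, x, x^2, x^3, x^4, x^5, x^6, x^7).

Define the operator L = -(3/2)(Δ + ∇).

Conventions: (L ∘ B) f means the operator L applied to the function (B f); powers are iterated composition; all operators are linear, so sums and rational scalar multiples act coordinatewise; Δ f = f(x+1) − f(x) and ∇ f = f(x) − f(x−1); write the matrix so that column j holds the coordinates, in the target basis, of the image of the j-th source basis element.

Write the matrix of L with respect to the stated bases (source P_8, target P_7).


image of 1: 0
image of x: -3
image of x^2: -6x
image of x^3: -9x^2 - 3
image of x^4: -12x^3 - 12x
image of x^5: -15x^4 - 30x^2 - 3
image of x^6: -18x^5 - 60x^3 - 18x
image of x^7: -21x^6 - 105x^4 - 63x^2 - 3
image of x^8: -24x^7 - 168x^5 - 168x^3 - 24x
each image's coordinates form column j of the matrix

the matrix is [[0, -3, 0, -3, 0, -3, 0, -3, 0]; [0, 0, -6, 0, -12, 0, -18, 0, -24]; [0, 0, 0, -9, 0, -30, 0, -63, 0]; [0, 0, 0, 0, -12, 0, -60, 0, -168]; [0, 0, 0, 0, 0, -15, 0, -105, 0]; [0, 0, 0, 0, 0, 0, -18, 0, -168]; [0, 0, 0, 0, 0, 0, 0, -21, 0]; [0, 0, 0, 0, 0, 0, 0, 0, -24]] (rows listed top to bottom)


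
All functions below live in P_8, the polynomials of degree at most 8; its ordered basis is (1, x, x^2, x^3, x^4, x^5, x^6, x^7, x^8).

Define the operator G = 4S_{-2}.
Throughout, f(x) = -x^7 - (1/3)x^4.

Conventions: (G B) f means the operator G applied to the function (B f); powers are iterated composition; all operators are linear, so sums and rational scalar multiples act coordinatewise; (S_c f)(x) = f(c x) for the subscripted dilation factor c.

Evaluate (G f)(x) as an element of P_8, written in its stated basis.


S_{-2} f = 128x^7 - (16/3)x^4
(4S_{-2}) f = 512x^7 - (64/3)x^4

g(x) = 512x^7 - (64/3)x^4


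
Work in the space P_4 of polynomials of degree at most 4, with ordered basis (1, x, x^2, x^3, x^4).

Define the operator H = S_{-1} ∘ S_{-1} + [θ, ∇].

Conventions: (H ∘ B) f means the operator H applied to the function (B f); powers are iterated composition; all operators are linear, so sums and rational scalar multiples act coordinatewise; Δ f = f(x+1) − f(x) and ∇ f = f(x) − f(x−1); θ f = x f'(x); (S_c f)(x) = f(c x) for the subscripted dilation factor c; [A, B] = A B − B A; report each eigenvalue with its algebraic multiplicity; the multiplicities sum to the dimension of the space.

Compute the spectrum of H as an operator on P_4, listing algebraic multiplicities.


λ = 1 (multiplicity 5)

image of 1: 1
image of x: x - 1
image of x^2: x^2 - 2x + 2
image of x^3: x^3 - 3x^2 + 6x - 3
image of x^4: x^4 - 4x^3 + 12x^2 - 12x + 4
the matrix is upper triangular; its diagonal is (1, 1, 1, 1, 1)
for a triangular matrix the eigenvalues are the diagonal entries, with algebraic multiplicity their repetition count


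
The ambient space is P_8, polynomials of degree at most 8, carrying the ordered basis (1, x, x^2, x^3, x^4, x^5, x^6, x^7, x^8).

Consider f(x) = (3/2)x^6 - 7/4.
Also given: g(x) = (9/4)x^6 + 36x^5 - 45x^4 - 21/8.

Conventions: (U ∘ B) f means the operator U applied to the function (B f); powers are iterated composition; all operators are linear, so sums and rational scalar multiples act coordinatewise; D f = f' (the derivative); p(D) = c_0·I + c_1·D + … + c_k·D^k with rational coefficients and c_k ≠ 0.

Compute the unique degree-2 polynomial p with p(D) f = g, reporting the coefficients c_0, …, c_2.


D^0 f = (3/2)x^6 - 7/4
D^1 f = 9x^5
D^2 f = 45x^4
matching coefficients of g against c_0 f + c_1 Df + … from the top degree down determines the c_i
solution: c_0 = 3/2, c_1 = 4, c_2 = -1

p(D) = (3/2)·I + 4·D − D^2, i.e. c_0 = 3/2, c_1 = 4, c_2 = -1


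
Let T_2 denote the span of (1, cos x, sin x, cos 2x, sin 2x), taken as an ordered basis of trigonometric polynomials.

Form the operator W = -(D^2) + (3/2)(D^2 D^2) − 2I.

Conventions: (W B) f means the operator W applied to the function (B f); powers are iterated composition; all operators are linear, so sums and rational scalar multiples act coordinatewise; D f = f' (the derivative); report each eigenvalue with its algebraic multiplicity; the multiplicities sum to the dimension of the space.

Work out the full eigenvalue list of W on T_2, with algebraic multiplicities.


image of 1: -2
image of cos x: (1/2)cos x
image of sin x: (1/2)sin x
image of cos 2x: 26cos 2x
image of sin 2x: 26sin 2x
the matrix is diagonal; its diagonal is (-2, 1/2, 1/2, 26, 26)
for a triangular matrix the eigenvalues are the diagonal entries, with algebraic multiplicity their repetition count

λ = -2 (multiplicity 1), λ = 1/2 (multiplicity 2), λ = 26 (multiplicity 2)


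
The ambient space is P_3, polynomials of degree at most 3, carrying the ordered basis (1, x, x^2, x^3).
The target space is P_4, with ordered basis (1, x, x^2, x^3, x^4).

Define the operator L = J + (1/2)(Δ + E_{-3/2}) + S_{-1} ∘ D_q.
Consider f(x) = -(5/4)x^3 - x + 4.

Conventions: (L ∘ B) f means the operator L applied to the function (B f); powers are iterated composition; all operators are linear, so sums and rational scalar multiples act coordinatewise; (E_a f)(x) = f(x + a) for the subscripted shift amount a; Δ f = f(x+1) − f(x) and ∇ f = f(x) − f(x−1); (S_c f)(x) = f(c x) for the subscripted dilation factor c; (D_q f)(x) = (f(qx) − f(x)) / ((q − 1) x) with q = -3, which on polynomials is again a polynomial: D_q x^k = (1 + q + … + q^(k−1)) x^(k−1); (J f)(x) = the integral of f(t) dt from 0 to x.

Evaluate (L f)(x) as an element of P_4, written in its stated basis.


the image equals g(x) = -(5/16)x^4 - (5/8)x^3 - (133/16)x^2 - (83/32)x + 175/64

J f = -(5/16)x^4 - (1/2)x^2 + 4x
Δ f = -(15/4)x^2 - (15/4)x - 9/4
E_{-3/2} f = -(5/4)x^3 + (45/8)x^2 - (151/16)x + 311/32
(Δ + E_{-3/2}) f = -(5/4)x^3 + (15/8)x^2 - (211/16)x + 239/32
((1/2)(Δ + E_{-3/2})) f = -(5/8)x^3 + (15/16)x^2 - (211/32)x + 239/64
D_q f = -(35/4)x^2 - 1
S_{-1} D_q f = -(35/4)x^2 - 1
(J + (1/2)(Δ + E_{-3/2}) + S_{-1} ∘ D_q) f = -(5/16)x^4 - (5/8)x^3 - (133/16)x^2 - (83/32)x + 175/64


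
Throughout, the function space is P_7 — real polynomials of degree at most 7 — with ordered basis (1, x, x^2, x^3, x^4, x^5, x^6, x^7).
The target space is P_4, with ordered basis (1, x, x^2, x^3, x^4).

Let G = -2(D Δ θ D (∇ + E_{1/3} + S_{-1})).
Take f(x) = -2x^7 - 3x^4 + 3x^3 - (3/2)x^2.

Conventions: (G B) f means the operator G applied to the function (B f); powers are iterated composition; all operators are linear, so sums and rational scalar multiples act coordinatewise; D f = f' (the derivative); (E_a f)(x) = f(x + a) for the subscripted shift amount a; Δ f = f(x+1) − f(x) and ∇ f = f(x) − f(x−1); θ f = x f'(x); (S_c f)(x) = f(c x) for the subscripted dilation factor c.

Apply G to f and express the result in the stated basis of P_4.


∇ f = -14x^6 + 42x^5 - 70x^4 + 58x^3 - 15x^2 - 10x + 11/2
E_{1/3} f = -2x^7 - (14/3)x^6 - (14/3)x^5 - (151/27)x^4 - (151/81)x^3 - (109/162)x^2 - (338/729)x - 409/4374
S_{-1} f = 2x^7 - 3x^4 - 3x^3 - (3/2)x^2
(∇ + E_{1/3} + S_{-1}) f = -(56/3)x^6 + (112/3)x^5 - (2122/27)x^4 + (4304/81)x^3 - (1391/81)x^2 - (7628/729)x + 11824/2187
D (∇ + E_{1/3} + S_{-1}) f = -112x^5 + (560/3)x^4 - (8488/27)x^3 + (4304/27)x^2 - (2782/81)x - 7628/729
θ D (∇ + E_{1/3} + S_{-1}) f = -560x^5 + (2240/3)x^4 - (8488/9)x^3 + (8608/27)x^2 - (2782/81)x
Δ θ D (∇ + E_{1/3} + S_{-1}) f = -2800x^4 - (7840/3)x^3 - (11848/3)x^2 - (54136/27)x - 38230/81
D (Δ θ D (∇ + E_{1/3} + S_{-1})) f = -11200x^3 - 7840x^2 - (23696/3)x - 54136/27
(-2(D Δ θ D (∇ + E_{1/3} + S_{-1}))) f = 22400x^3 + 15680x^2 + (47392/3)x + 108272/27

g(x) = 22400x^3 + 15680x^2 + (47392/3)x + 108272/27


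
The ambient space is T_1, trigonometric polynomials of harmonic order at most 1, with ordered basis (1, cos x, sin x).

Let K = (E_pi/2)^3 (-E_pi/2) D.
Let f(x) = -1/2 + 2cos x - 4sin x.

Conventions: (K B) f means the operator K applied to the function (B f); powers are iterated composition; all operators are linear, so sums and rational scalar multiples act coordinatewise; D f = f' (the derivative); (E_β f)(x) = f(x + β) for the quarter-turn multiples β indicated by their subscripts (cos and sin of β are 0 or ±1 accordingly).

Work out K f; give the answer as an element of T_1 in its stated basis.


D f = -4cos x - 2sin x
E_pi/2 D f = -2cos x + 4sin x
(-E_pi/2) D f = 2cos x - 4sin x
E_pi/2 (-E_pi/2) D f = -4cos x - 2sin x
E_pi/2 E_pi/2 (-E_pi/2) D f = -2cos x + 4sin x
E_pi/2 E_pi/2 E_pi/2 (-E_pi/2) D f = 4cos x + 2sin x

the result is g(x) = 4cos x + 2sin x


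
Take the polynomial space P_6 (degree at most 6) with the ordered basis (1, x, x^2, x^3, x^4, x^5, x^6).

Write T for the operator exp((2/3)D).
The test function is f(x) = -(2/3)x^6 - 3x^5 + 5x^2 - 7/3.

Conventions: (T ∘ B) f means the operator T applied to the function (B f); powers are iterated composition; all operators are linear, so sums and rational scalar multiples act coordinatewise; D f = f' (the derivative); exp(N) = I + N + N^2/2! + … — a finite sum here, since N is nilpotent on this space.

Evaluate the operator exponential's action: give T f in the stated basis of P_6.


order-1 term: -(8/3)x^5 - 10x^4 + (20/3)x
order-2 term: -(40/9)x^4 - (40/3)x^3 + 20/9
order-3 term: -(320/81)x^3 - (80/9)x^2
order-4 term: -(160/81)x^2 - (80/27)x
order-5 term: -(128/243)x - 32/81
order-6 term: -128/2187
the series for exp((2/3)D) f terminates at order 6
exp((2/3)D) f = -(2/3)x^6 - (17/3)x^5 - (130/9)x^4 - (1400/81)x^3 - (475/81)x^2 + (772/243)x - 1235/2187

the result is g(x) = -(2/3)x^6 - (17/3)x^5 - (130/9)x^4 - (1400/81)x^3 - (475/81)x^2 + (772/243)x - 1235/2187


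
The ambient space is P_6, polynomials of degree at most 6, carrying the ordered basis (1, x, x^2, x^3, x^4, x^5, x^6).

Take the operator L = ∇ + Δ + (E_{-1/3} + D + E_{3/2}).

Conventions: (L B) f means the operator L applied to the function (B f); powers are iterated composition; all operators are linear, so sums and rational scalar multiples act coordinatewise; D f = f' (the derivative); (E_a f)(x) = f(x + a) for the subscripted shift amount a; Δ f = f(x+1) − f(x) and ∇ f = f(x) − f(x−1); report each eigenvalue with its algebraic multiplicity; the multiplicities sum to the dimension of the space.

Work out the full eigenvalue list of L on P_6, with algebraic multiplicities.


λ = 2 (multiplicity 7)

image of 1: 2
image of x: 2x + 25/6
image of x^2: 2x^2 + (25/3)x + 85/36
image of x^3: 2x^3 + (25/2)x^2 + (85/12)x + 1153/216
image of x^4: 2x^4 + (50/3)x^3 + (85/6)x^2 + (1153/54)x + 6577/1296
image of x^5: 2x^5 + (125/6)x^4 + (425/18)x^3 + (5765/108)x^2 + (32885/1296)x + 74569/7776
image of x^6: 2x^6 + 25x^5 + (425/12)x^4 + (5765/54)x^3 + (32885/432)x^2 + (74569/1296)x + 531505/46656
the matrix is upper triangular; its diagonal is (2, 2, 2, 2, 2, 2, 2)
for a triangular matrix the eigenvalues are the diagonal entries, with algebraic multiplicity their repetition count


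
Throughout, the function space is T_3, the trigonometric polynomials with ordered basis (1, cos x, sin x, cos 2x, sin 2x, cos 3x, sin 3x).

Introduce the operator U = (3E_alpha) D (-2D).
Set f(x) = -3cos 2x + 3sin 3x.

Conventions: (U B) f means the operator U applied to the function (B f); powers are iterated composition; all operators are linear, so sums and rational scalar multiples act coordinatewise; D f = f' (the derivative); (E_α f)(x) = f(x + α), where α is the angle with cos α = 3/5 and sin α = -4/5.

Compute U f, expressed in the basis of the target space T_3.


the image equals g(x) = (504/25)cos 2x - (1728/25)sin 2x - (7128/125)cos 3x - (18954/125)sin 3x

D f = 6sin 2x + 9cos 3x
(-2D) f = -12sin 2x - 18cos 3x
D (-2D) f = -24cos 2x + 54sin 3x
E_alpha D (-2D) f = (168/25)cos 2x - (576/25)sin 2x - (2376/125)cos 3x - (6318/125)sin 3x
(3E_alpha) D (-2D) f = (504/25)cos 2x - (1728/25)sin 2x - (7128/125)cos 3x - (18954/125)sin 3x


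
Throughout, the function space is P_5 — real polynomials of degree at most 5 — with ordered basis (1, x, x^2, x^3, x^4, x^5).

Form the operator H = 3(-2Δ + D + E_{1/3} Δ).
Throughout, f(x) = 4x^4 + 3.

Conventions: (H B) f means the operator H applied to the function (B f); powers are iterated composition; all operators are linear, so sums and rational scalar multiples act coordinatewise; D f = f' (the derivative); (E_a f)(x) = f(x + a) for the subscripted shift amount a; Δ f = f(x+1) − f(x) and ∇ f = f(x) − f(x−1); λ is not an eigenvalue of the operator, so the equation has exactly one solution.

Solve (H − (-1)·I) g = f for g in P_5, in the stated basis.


g(x) = 4x^4 + 24x^2 - 16x + 119/9

write g with unknown coordinates in the stated basis and equate coefficients in (H − (-1)·I) g = f
solving from the highest basis element down gives g = 4x^4 + 24x^2 - 16x + 119/9
check: H g = -24x^2 + 16x - 92/9
so H g − (-1)·g = 4x^4 + 3 = f ✓


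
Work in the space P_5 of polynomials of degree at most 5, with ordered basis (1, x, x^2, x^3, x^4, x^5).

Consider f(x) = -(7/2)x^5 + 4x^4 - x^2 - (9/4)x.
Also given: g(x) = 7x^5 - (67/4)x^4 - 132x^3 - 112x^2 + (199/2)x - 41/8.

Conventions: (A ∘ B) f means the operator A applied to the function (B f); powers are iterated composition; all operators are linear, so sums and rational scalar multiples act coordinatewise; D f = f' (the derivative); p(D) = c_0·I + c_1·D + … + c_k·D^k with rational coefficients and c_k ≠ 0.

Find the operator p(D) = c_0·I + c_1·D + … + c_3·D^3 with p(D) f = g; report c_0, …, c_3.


p(D) = -2·I + (1/2)·D + 2·D^2 + D^3, i.e. c_0 = -2, c_1 = 1/2, c_2 = 2, c_3 = 1

D^0 f = -(7/2)x^5 + 4x^4 - x^2 - (9/4)x
D^1 f = -(35/2)x^4 + 16x^3 - 2x - 9/4
D^2 f = -70x^3 + 48x^2 - 2
D^3 f = -210x^2 + 96x
matching coefficients of g against c_0 f + c_1 Df + … from the top degree down determines the c_i
solution: c_0 = -2, c_1 = 1/2, c_2 = 2, c_3 = 1


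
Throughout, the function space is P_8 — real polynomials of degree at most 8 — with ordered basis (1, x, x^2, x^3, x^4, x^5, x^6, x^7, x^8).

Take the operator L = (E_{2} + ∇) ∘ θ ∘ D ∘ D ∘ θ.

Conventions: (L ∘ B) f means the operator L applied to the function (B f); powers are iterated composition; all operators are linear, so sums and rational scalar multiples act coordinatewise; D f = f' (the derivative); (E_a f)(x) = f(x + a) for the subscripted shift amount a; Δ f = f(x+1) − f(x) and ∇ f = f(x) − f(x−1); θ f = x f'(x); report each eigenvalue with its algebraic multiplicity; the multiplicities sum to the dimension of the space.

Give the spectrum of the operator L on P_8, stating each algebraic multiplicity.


image of 1: 0
image of x: 0
image of x^2: 0
image of x^3: 18x + 54
image of x^4: 96x^2 + 576x + 288
image of x^5: 300x^3 + 2700x^2 + 2700x + 2700
image of x^6: 720x^4 + 8640x^3 + 12960x^2 + 25920x + 10800
image of x^7: 1470x^5 + 22050x^4 + 44100x^3 + 132300x^2 + 110250x + 48510
image of x^8: 2688x^6 + 48384x^5 + 120960x^4 + 483840x^3 + 604800x^2 + 532224x + 169344
the matrix is upper triangular; its diagonal is (0, 0, 0, 0, 0, 0, 0, 0, 0)
for a triangular matrix the eigenvalues are the diagonal entries, with algebraic multiplicity their repetition count

λ = 0 (multiplicity 9)


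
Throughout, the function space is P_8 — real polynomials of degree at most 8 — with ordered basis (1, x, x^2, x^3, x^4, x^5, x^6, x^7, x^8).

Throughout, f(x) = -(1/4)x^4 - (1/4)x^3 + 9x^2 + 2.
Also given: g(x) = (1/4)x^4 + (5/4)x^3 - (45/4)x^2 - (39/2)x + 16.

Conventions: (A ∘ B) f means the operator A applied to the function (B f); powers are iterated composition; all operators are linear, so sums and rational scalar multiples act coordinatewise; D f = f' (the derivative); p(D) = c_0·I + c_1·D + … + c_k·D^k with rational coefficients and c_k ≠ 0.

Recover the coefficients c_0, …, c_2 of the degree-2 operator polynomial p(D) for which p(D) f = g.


D^0 f = -(1/4)x^4 - (1/4)x^3 + 9x^2 + 2
D^1 f = -x^3 - (3/4)x^2 + 18x
D^2 f = -3x^2 - (3/2)x + 18
matching coefficients of g against c_0 f + c_1 Df + … from the top degree down determines the c_i
solution: c_0 = -1, c_1 = -1, c_2 = 1

c_0 = -1, c_1 = -1, c_2 = 1


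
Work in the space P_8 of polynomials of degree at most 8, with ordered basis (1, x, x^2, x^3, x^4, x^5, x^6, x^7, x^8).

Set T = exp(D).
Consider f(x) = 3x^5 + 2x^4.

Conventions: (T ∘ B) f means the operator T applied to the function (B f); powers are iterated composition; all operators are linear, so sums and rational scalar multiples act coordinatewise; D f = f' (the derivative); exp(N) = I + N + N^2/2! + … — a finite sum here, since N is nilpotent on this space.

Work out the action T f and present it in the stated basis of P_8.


order-1 term: 15x^4 + 8x^3
order-2 term: 30x^3 + 12x^2
order-3 term: 30x^2 + 8x
order-4 term: 15x + 2
order-5 term: 3
the series for exp(D) f terminates at order 5
exp(D) f = 3x^5 + 17x^4 + 38x^3 + 42x^2 + 23x + 5

the result is g(x) = 3x^5 + 17x^4 + 38x^3 + 42x^2 + 23x + 5


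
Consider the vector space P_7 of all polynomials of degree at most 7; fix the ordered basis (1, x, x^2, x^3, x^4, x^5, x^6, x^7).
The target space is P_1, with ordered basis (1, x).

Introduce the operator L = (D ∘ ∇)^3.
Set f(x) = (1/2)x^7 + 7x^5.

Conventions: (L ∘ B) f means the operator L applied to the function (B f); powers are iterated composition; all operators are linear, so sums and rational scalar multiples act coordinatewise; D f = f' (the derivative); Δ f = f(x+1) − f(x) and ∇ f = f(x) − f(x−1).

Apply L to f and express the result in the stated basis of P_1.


∇ f = (7/2)x^6 - (21/2)x^5 + (105/2)x^4 - (175/2)x^3 + (161/2)x^2 - (77/2)x + 15/2
D ∇ f = 21x^5 - (105/2)x^4 + 210x^3 - (525/2)x^2 + 161x - 77/2
∇ (D ∘ ∇) f = 105x^4 - 420x^3 + 1155x^2 - 1470x + 707
D ∇ (D ∘ ∇) f = 420x^3 - 1260x^2 + 2310x - 1470
∇ (D ∘ ∇) (D ∘ ∇) f = 1260x^2 - 3780x + 3990
D ∇ (D ∘ ∇) (D ∘ ∇) f = 2520x - 3780

the result is g(x) = 2520x - 3780


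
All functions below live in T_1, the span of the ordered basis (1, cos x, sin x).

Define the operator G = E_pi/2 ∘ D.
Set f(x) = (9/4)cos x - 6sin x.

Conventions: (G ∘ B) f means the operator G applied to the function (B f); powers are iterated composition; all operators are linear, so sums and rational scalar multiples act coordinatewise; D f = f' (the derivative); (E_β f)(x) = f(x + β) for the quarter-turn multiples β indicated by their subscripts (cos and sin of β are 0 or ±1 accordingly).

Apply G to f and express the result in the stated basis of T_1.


D f = -6cos x - (9/4)sin x
E_pi/2 D f = -(9/4)cos x + 6sin x

the result is g(x) = -(9/4)cos x + 6sin x


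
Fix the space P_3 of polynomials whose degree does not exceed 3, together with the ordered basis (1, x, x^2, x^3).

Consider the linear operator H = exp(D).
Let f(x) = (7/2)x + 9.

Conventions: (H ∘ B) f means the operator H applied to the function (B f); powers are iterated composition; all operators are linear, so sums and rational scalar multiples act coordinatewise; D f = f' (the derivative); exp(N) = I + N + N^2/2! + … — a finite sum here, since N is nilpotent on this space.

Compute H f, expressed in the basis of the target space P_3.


order-1 term: 7/2
the series for exp(D) f terminates at order 1
exp(D) f = (7/2)x + 25/2

the image equals g(x) = (7/2)x + 25/2


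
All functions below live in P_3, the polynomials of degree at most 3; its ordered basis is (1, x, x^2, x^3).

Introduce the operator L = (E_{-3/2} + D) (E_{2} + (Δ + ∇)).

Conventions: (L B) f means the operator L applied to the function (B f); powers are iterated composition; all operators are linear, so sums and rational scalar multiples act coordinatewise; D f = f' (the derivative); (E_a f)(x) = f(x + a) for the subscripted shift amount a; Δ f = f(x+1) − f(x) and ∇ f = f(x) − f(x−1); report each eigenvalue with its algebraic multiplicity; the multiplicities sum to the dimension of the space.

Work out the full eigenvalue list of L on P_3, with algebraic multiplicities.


λ = 1 (multiplicity 4)

image of 1: 1
image of x: x + 7/2
image of x^2: x^2 + 7x + 9/4
image of x^3: x^3 + (21/2)x^2 + (27/4)x + 221/8
the matrix is upper triangular; its diagonal is (1, 1, 1, 1)
for a triangular matrix the eigenvalues are the diagonal entries, with algebraic multiplicity their repetition count


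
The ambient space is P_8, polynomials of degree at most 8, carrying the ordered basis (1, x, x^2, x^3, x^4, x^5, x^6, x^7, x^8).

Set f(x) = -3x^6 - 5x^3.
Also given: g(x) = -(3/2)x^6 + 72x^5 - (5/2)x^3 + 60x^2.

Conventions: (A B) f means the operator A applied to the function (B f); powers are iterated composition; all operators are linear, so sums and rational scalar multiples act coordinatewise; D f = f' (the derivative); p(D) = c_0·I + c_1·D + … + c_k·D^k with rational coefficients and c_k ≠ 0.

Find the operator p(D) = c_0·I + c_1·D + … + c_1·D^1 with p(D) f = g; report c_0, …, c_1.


D^0 f = -3x^6 - 5x^3
D^1 f = -18x^5 - 15x^2
matching coefficients of g against c_0 f + c_1 Df + … from the top degree down determines the c_i
solution: c_0 = 1/2, c_1 = -4

c_0 = 1/2, c_1 = -4


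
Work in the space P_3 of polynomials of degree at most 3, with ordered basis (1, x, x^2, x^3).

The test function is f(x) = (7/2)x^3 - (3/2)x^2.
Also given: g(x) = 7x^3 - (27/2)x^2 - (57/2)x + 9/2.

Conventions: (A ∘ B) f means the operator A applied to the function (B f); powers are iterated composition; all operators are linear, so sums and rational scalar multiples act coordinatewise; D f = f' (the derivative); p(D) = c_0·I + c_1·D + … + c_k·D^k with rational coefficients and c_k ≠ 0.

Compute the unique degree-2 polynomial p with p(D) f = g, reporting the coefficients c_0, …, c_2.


p(D) = 2·I − D − (3/2)·D^2, i.e. c_0 = 2, c_1 = -1, c_2 = -3/2

D^0 f = (7/2)x^3 - (3/2)x^2
D^1 f = (21/2)x^2 - 3x
D^2 f = 21x - 3
matching coefficients of g against c_0 f + c_1 Df + … from the top degree down determines the c_i
solution: c_0 = 2, c_1 = -1, c_2 = -3/2


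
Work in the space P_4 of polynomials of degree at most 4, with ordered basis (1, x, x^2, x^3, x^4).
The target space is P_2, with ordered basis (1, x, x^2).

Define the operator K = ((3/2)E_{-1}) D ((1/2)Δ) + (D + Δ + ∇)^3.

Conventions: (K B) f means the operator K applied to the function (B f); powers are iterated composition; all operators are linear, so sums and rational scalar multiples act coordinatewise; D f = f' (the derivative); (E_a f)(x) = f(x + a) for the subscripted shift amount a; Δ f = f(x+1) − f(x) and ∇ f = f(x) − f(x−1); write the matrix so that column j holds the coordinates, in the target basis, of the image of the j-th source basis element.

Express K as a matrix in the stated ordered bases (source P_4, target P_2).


image of 1: 0
image of x: 0
image of x^2: 3/2
image of x^3: (9/2)x + 639/4
image of x^4: 9x^2 + 639x + 3
each image's coordinates form column j of the matrix

the matrix is [[0, 0, 3/2, 639/4, 3]; [0, 0, 0, 9/2, 639]; [0, 0, 0, 0, 9]] (rows listed top to bottom)


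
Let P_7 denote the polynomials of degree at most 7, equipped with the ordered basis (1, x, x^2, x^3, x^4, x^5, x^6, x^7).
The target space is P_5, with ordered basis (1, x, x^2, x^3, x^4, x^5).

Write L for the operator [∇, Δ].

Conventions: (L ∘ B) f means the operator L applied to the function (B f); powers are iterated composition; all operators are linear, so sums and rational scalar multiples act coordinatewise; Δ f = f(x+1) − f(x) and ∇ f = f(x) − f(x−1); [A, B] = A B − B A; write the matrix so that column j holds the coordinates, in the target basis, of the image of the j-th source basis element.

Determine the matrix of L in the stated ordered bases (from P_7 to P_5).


image of 1: 0
image of x: 0
image of x^2: 0
image of x^3: 0
image of x^4: 0
image of x^5: 0
image of x^6: 0
image of x^7: 0
each image's coordinates form column j of the matrix

the matrix is [[0, 0, 0, 0, 0, 0, 0, 0]; [0, 0, 0, 0, 0, 0, 0, 0]; [0, 0, 0, 0, 0, 0, 0, 0]; [0, 0, 0, 0, 0, 0, 0, 0]; [0, 0, 0, 0, 0, 0, 0, 0]; [0, 0, 0, 0, 0, 0, 0, 0]] (rows listed top to bottom)


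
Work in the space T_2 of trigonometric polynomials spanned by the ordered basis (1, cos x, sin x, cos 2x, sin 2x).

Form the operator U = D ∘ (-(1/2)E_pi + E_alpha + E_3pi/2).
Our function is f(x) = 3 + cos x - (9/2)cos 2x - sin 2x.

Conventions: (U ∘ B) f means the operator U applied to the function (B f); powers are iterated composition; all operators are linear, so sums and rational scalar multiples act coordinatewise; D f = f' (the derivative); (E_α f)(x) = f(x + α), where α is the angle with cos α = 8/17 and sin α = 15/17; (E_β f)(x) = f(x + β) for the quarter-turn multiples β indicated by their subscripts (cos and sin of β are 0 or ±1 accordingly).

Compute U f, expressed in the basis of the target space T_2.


E_pi f = 3 - cos x - (9/2)cos 2x - sin 2x
(-(1/2)E_pi) f = -3/2 + (1/2)cos x + (9/4)cos 2x + (1/2)sin 2x
E_alpha f = 3 + (8/17)cos x - (15/17)sin x + (57/34)cos 2x + (73/17)sin 2x
E_3pi/2 f = 3 + sin x + (9/2)cos 2x + sin 2x
(-(1/2)E_pi + E_alpha + E_3pi/2) f = 9/2 + (33/34)cos x + (2/17)sin x + (573/68)cos 2x + (197/34)sin 2x
D (-(1/2)E_pi + E_alpha + E_3pi/2) f = (2/17)cos x - (33/34)sin x + (197/17)cos 2x - (573/34)sin 2x

g(x) = (2/17)cos x - (33/34)sin x + (197/17)cos 2x - (573/34)sin 2x


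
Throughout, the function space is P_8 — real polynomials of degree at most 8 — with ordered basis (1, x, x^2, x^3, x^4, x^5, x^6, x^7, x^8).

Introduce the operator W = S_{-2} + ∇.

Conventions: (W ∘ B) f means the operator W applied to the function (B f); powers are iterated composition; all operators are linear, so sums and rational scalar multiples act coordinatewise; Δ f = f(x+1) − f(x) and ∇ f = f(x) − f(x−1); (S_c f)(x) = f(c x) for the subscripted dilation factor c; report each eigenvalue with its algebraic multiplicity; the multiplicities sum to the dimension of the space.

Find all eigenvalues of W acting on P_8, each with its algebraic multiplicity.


image of 1: 1
image of x: -2x + 1
image of x^2: 4x^2 + 2x - 1
image of x^3: -8x^3 + 3x^2 - 3x + 1
image of x^4: 16x^4 + 4x^3 - 6x^2 + 4x - 1
image of x^5: -32x^5 + 5x^4 - 10x^3 + 10x^2 - 5x + 1
image of x^6: 64x^6 + 6x^5 - 15x^4 + 20x^3 - 15x^2 + 6x - 1
image of x^7: -128x^7 + 7x^6 - 21x^5 + 35x^4 - 35x^3 + 21x^2 - 7x + 1
image of x^8: 256x^8 + 8x^7 - 28x^6 + 56x^5 - 70x^4 + 56x^3 - 28x^2 + 8x - 1
the matrix is upper triangular; its diagonal is (1, -2, 4, -8, 16, -32, 64, -128, 256)
for a triangular matrix the eigenvalues are the diagonal entries, with algebraic multiplicity their repetition count

λ = -128 (multiplicity 1), λ = -32 (multiplicity 1), λ = -8 (multiplicity 1), λ = -2 (multiplicity 1), λ = 1 (multiplicity 1), λ = 4 (multiplicity 1), λ = 16 (multiplicity 1), λ = 64 (multiplicity 1), λ = 256 (multiplicity 1)


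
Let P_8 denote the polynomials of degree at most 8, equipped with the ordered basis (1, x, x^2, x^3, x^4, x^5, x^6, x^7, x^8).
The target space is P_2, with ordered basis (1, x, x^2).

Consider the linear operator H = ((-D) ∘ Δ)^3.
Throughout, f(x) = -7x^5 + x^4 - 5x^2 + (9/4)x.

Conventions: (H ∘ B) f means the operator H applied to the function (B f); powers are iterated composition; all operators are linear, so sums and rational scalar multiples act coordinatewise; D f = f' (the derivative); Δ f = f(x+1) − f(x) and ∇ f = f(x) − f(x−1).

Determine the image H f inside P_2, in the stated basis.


Δ f = -35x^4 - 66x^3 - 64x^2 - 41x - 35/4
D Δ f = -140x^3 - 198x^2 - 128x - 41
(-D) Δ f = 140x^3 + 198x^2 + 128x + 41
Δ ((-D) ∘ Δ) f = 420x^2 + 816x + 466
D Δ ((-D) ∘ Δ) f = 840x + 816
(-D) Δ ((-D) ∘ Δ) f = -840x - 816
Δ ((-D) ∘ Δ) ((-D) ∘ Δ) f = -840
D Δ ((-D) ∘ Δ) ((-D) ∘ Δ) f = 0
(-D) Δ ((-D) ∘ Δ) ((-D) ∘ Δ) f = 0

the image equals g(x) = 0


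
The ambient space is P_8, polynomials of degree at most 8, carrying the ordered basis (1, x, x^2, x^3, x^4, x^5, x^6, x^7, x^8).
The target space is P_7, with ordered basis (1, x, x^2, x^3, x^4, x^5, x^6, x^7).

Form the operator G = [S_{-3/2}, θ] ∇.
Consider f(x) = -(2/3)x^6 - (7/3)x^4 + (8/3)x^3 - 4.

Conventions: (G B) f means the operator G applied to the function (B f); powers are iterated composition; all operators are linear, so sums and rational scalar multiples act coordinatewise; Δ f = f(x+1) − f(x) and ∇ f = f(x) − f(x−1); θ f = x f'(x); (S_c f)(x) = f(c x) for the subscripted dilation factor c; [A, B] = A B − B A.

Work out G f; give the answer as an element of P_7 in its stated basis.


∇ f = -4x^5 + 10x^4 - (68/3)x^3 + 32x^2 - (64/3)x + 17/3
θ ∇ f = -20x^5 + 40x^4 - 68x^3 + 64x^2 - (64/3)x
S_{-3/2} θ ∇ f = (1215/8)x^5 + (405/2)x^4 + (459/2)x^3 + 144x^2 + 32x
S_{-3/2} ∇ f = (243/8)x^5 + (405/8)x^4 + (153/2)x^3 + 72x^2 + 32x + 17/3
θ S_{-3/2} ∇ f = (1215/8)x^5 + (405/2)x^4 + (459/2)x^3 + 144x^2 + 32x
[S_{-3/2}, θ] ∇ f = 0

g(x) = 0


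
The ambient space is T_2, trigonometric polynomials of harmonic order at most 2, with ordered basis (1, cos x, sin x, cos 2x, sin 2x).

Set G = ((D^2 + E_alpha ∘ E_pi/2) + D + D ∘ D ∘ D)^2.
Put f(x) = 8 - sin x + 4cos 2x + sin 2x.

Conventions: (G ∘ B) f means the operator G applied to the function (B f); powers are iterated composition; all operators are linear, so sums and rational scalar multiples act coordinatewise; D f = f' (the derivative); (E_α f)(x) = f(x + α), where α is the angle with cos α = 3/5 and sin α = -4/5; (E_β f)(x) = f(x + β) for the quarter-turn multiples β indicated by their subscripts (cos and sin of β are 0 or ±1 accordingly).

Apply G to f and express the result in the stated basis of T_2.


D f = -cos x + 2cos 2x - 8sin 2x
D D f = sin x - 16cos 2x - 4sin 2x
E_pi/2 f = 8 - cos x - 4cos 2x - sin 2x
E_alpha E_pi/2 f = 8 - (3/5)cos x - (4/5)sin x + (52/25)cos 2x - (89/25)sin 2x
(D^2 + E_alpha ∘ E_pi/2) f = 8 - (3/5)cos x + (1/5)sin x - (348/25)cos 2x - (189/25)sin 2x
D f = -cos x + 2cos 2x - 8sin 2x
D f = -cos x + 2cos 2x - 8sin 2x
D D f = sin x - 16cos 2x - 4sin 2x
D D D f = cos x - 8cos 2x + 32sin 2x
((D^2 + E_alpha ∘ E_pi/2) + D + D ∘ D ∘ D) f = 8 - (3/5)cos x + (1/5)sin x - (498/25)cos 2x + (411/25)sin 2x
D ((D^2 + E_alpha ∘ E_pi/2) + D + D ∘ D ∘ D) f = (1/5)cos x + (3/5)sin x + (822/25)cos 2x + (996/25)sin 2x
D D ((D^2 + E_alpha ∘ E_pi/2) + D + D ∘ D ∘ D) f = (3/5)cos x - (1/5)sin x + (1992/25)cos 2x - (1644/25)sin 2x
E_pi/2 ((D^2 + E_alpha ∘ E_pi/2) + D + D ∘ D ∘ D) f = 8 + (1/5)cos x + (3/5)sin x + (498/25)cos 2x - (411/25)sin 2x
E_alpha E_pi/2 ((D^2 + E_alpha ∘ E_pi/2) + D + D ∘ D ∘ D) f = 8 - (9/25)cos x + (13/25)sin x + (6378/625)cos 2x + (14829/625)sin 2x
(D^2 + E_alpha ∘ E_pi/2) ((D^2 + E_alpha ∘ E_pi/2) + D + D ∘ D ∘ D) f = 8 + (6/25)cos x + (8/25)sin x + (56178/625)cos 2x - (26271/625)sin 2x
D ((D^2 + E_alpha ∘ E_pi/2) + D + D ∘ D ∘ D) f = (1/5)cos x + (3/5)sin x + (822/25)cos 2x + (996/25)sin 2x
D ((D^2 + E_alpha ∘ E_pi/2) + D + D ∘ D ∘ D) f = (1/5)cos x + (3/5)sin x + (822/25)cos 2x + (996/25)sin 2x
D D ((D^2 + E_alpha ∘ E_pi/2) + D + D ∘ D ∘ D) f = (3/5)cos x - (1/5)sin x + (1992/25)cos 2x - (1644/25)sin 2x
D D D ((D^2 + E_alpha ∘ E_pi/2) + D + D ∘ D ∘ D) f = -(1/5)cos x - (3/5)sin x - (3288/25)cos 2x - (3984/25)sin 2x
((D^2 + E_alpha ∘ E_pi/2) + D + D ∘ D ∘ D) ((D^2 + E_alpha ∘ E_pi/2) + D + D ∘ D ∘ D) f = 8 + (6/25)cos x + (8/25)sin x - (5472/625)cos 2x - (100971/625)sin 2x

the result is g(x) = 8 + (6/25)cos x + (8/25)sin x - (5472/625)cos 2x - (100971/625)sin 2x


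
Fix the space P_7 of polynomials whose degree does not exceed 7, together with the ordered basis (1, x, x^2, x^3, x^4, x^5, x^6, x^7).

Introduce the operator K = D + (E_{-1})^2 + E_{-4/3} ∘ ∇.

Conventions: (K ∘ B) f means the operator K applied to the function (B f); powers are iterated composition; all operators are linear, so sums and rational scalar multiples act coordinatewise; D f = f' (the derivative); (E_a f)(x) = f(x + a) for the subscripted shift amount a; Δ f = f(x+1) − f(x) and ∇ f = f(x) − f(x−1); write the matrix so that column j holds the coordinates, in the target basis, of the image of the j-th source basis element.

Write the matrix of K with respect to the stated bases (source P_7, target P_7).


the matrix is [[1, 0, 1/3, 7/3, -283/27, 2669/81, -7433/81, 175741/729]; [0, 1, 0, 1, 28/3, -1415/27, 5338/27, -52031/81]; [0, 0, 1, 0, 2, 70/3, -1415/9, 18683/27]; [0, 0, 0, 1, 0, 10/3, 140/3, -9905/27]; [0, 0, 0, 0, 1, 0, 5, 245/3]; [0, 0, 0, 0, 0, 1, 0, 7]; [0, 0, 0, 0, 0, 0, 1, 0]; [0, 0, 0, 0, 0, 0, 0, 1]] (rows listed top to bottom)

image of 1: 1
image of x: x
image of x^2: x^2 + 1/3
image of x^3: x^3 + x + 7/3
image of x^4: x^4 + 2x^2 + (28/3)x - 283/27
image of x^5: x^5 + (10/3)x^3 + (70/3)x^2 - (1415/27)x + 2669/81
image of x^6: x^6 + 5x^4 + (140/3)x^3 - (1415/9)x^2 + (5338/27)x - 7433/81
image of x^7: x^7 + 7x^5 + (245/3)x^4 - (9905/27)x^3 + (18683/27)x^2 - (52031/81)x + 175741/729
each image's coordinates form column j of the matrix


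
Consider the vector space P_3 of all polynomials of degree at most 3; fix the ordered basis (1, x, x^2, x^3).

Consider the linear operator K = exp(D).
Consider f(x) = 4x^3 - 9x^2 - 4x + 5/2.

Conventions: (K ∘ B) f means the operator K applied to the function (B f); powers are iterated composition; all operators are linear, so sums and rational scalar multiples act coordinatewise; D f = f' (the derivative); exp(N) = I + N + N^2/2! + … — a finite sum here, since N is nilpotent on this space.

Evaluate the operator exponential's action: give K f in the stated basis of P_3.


the image equals g(x) = 4x^3 + 3x^2 - 10x - 13/2

order-1 term: 12x^2 - 18x - 4
order-2 term: 12x - 9
order-3 term: 4
the series for exp(D) f terminates at order 3
exp(D) f = 4x^3 + 3x^2 - 10x - 13/2


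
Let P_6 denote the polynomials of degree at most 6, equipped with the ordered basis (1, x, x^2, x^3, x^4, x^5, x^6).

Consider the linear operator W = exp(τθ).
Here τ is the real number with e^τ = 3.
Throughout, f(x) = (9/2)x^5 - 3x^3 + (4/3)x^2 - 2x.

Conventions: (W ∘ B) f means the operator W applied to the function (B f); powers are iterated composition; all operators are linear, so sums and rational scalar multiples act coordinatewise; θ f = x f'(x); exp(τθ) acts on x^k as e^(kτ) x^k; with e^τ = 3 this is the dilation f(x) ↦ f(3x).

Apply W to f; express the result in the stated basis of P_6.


g(x) = (2187/2)x^5 - 81x^3 + 12x^2 - 6x

exp(τθ) x^k = e^(kτ) x^k; with e^τ = 3 this sends x^k to 3^k x^k
x ↦ 3 x
x^2 ↦ 9 x^2
x^3 ↦ 27 x^3
x^5 ↦ 243 x^5
applying this coordinatewise to f: exp(τθ) f = (2187/2)x^5 - 81x^3 + 12x^2 - 6x


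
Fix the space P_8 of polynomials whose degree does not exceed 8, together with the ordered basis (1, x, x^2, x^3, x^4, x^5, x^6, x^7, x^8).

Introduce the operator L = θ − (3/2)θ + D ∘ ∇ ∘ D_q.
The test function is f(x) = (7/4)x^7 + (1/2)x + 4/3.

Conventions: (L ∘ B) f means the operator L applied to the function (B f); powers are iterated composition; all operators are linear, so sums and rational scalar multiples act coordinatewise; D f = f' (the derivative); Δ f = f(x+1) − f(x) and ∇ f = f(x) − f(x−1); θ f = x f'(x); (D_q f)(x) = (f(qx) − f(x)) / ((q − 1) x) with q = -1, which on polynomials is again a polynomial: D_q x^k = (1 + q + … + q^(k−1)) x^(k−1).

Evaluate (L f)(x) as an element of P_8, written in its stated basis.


θ f = (49/4)x^7 + (1/2)x
θ f = (49/4)x^7 + (1/2)x
(-(3/2)θ) f = -(147/8)x^7 - (3/4)x
D_q f = (7/4)x^6 + 1/2
∇ D_q f = (21/2)x^5 - (105/4)x^4 + 35x^3 - (105/4)x^2 + (21/2)x - 7/4
D ∇ D_q f = (105/2)x^4 - 105x^3 + 105x^2 - (105/2)x + 21/2
(θ − (3/2)θ + D ∘ ∇ ∘ D_q) f = -(49/8)x^7 + (105/2)x^4 - 105x^3 + 105x^2 - (211/4)x + 21/2

g(x) = -(49/8)x^7 + (105/2)x^4 - 105x^3 + 105x^2 - (211/4)x + 21/2


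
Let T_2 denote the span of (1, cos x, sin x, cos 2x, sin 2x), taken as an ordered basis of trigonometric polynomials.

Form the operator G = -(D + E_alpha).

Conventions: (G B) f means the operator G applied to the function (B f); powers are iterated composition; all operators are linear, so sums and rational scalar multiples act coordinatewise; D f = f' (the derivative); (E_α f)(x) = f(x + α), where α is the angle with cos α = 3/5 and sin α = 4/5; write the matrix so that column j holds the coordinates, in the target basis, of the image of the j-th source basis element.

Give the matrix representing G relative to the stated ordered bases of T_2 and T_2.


the matrix is [[-1, 0, 0, 0, 0]; [0, -3/5, -9/5, 0, 0]; [0, 9/5, -3/5, 0, 0]; [0, 0, 0, 7/25, -74/25]; [0, 0, 0, 74/25, 7/25]] (rows listed top to bottom)

image of 1: -1
image of cos x: -(3/5)cos x + (9/5)sin x
image of sin x: -(9/5)cos x - (3/5)sin x
image of cos 2x: (7/25)cos 2x + (74/25)sin 2x
image of sin 2x: -(74/25)cos 2x + (7/25)sin 2x
each image's coordinates form column j of the matrix


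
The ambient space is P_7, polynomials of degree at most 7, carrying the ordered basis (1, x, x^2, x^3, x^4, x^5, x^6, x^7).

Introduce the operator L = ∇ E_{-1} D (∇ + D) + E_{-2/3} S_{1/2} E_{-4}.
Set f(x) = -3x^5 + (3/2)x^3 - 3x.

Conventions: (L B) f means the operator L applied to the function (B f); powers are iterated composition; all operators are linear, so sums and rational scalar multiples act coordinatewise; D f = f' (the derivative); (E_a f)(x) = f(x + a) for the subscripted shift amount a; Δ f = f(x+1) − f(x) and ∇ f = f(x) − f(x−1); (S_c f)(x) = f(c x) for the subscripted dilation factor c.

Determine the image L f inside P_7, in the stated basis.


∇ f = -15x^4 + 30x^3 - (51/2)x^2 + (21/2)x - 9/2
D f = -15x^4 + (9/2)x^2 - 3
(∇ + D) f = -30x^4 + 30x^3 - 21x^2 + (21/2)x - 15/2
D (∇ + D) f = -120x^3 + 90x^2 - 42x + 21/2
E_{-1} D (∇ + D) f = -120x^3 + 450x^2 - 582x + 525/2
∇ (E_{-1} D) (∇ + D) f = -360x^2 + 1260x - 1152
E_{-4} f = -3x^5 + 60x^4 - (957/2)x^3 + 1902x^2 - 3771x + 2988
S_{1/2} E_{-4} f = -(3/32)x^5 + (15/4)x^4 - (957/16)x^3 + (951/2)x^2 - (3771/2)x + 2988
E_{-2/3} S_{1/2} E_{-4} f = -(3/32)x^5 + (65/16)x^4 - (3371/48)x^3 + (43589/72)x^2 - (281209/108)x + 724919/162
(∇ E_{-1} D (∇ + D) + E_{-2/3} S_{1/2} E_{-4}) f = -(3/32)x^5 + (65/16)x^4 - (3371/48)x^3 + (17669/72)x^2 - (145129/108)x + 538295/162

the result is g(x) = -(3/32)x^5 + (65/16)x^4 - (3371/48)x^3 + (17669/72)x^2 - (145129/108)x + 538295/162


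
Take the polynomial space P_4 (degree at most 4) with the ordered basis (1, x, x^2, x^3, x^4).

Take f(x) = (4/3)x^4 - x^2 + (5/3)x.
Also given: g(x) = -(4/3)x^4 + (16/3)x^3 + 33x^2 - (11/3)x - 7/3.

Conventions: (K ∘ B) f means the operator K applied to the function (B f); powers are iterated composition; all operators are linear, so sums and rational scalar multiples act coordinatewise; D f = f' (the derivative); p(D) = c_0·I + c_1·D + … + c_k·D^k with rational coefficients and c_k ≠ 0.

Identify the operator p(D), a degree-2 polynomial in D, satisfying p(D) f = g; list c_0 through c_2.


D^0 f = (4/3)x^4 - x^2 + (5/3)x
D^1 f = (16/3)x^3 - 2x + 5/3
D^2 f = 16x^2 - 2
matching coefficients of g against c_0 f + c_1 Df + … from the top degree down determines the c_i
solution: c_0 = -1, c_1 = 1, c_2 = 2

p(D) = -I + D + 2·D^2, i.e. c_0 = -1, c_1 = 1, c_2 = 2
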